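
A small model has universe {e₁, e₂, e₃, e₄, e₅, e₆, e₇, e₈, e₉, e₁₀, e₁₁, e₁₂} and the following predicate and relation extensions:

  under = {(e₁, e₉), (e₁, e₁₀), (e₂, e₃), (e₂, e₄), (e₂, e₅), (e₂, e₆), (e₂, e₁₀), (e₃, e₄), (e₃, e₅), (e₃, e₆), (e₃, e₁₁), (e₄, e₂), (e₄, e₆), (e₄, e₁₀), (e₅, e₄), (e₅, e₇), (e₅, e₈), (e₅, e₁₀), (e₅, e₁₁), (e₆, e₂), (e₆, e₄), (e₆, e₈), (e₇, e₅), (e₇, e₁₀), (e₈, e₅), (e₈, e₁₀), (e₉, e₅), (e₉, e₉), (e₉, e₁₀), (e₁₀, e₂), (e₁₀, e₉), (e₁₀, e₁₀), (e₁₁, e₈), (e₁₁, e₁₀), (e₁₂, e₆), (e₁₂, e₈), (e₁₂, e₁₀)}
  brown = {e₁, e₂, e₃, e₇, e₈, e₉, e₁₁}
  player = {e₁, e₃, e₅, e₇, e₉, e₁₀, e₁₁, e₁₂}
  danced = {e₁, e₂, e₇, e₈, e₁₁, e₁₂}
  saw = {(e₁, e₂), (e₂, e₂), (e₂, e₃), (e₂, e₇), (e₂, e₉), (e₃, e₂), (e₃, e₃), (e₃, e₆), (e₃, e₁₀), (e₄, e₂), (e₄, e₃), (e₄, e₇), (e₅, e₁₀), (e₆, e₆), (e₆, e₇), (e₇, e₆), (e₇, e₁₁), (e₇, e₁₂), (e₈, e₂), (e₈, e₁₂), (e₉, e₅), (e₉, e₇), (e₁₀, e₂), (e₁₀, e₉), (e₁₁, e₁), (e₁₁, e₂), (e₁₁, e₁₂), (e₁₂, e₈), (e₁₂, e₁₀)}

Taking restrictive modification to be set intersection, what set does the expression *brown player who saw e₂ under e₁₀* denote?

⟦who saw e₂⟧ = {x : ⟨x, e₂⟩ ∈ ⟦saw⟧} = {e₁, e₂, e₃, e₄, e₈, e₁₀, e₁₁}
⟦under e₁₀⟧ = {x : ⟨x, e₁₀⟩ ∈ ⟦under⟧} = {e₁, e₂, e₄, e₅, e₇, e₈, e₉, e₁₀, e₁₁, e₁₂}
⟦player⟧ = {e₁, e₃, e₅, e₇, e₉, e₁₀, e₁₁, e₁₂}
… ∩ ⟦who saw e₂⟧ = {e₁, e₃, e₅, e₇, e₉, e₁₀, e₁₁, e₁₂} ∩ {e₁, e₂, e₃, e₄, e₈, e₁₀, e₁₁} = {e₁, e₃, e₁₀, e₁₁}
… ∩ ⟦under e₁₀⟧ = {e₁, e₃, e₁₀, e₁₁} ∩ {e₁, e₂, e₄, e₅, e₇, e₈, e₉, e₁₀, e₁₁, e₁₂} = {e₁, e₁₀, e₁₁}
… ∩ ⟦brown⟧ = {e₁, e₁₀, e₁₁} ∩ {e₁, e₂, e₃, e₇, e₈, e₉, e₁₁} = {e₁, e₁₁}
So ⟦brown player who saw e₂ under e₁₀⟧ = {e₁, e₁₁}.

{e₁, e₁₁}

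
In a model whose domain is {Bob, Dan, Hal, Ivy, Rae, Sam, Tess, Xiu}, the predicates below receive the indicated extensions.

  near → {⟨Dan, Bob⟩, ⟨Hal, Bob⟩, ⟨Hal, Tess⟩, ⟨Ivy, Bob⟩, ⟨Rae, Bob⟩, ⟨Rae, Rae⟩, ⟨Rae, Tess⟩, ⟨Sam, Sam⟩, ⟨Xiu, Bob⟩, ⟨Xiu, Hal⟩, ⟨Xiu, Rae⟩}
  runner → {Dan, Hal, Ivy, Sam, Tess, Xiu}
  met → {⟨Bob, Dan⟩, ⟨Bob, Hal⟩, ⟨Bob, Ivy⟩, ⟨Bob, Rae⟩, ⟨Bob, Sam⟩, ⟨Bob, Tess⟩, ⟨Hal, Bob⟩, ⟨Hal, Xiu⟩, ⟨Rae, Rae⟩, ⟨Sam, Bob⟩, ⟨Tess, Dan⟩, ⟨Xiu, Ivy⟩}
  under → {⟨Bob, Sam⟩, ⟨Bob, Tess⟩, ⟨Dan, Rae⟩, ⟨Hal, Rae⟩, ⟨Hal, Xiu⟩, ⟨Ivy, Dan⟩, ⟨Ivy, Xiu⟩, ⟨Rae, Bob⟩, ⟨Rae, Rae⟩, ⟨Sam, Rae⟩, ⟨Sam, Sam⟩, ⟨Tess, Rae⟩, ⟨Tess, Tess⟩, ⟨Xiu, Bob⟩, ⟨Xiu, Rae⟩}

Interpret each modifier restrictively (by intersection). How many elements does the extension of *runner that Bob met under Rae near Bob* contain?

2

⟦that Bob met⟧ = {x : ⟨Bob, x⟩ ∈ ⟦met⟧} = {Dan, Hal, Ivy, Rae, Sam, Tess}
⟦under Rae⟧ = {x : ⟨x, Rae⟩ ∈ ⟦under⟧} = {Dan, Hal, Rae, Sam, Tess, Xiu}
⟦near Bob⟧ = {x : ⟨x, Bob⟩ ∈ ⟦near⟧} = {Dan, Hal, Ivy, Rae, Xiu}
⟦runner⟧ = {Dan, Hal, Ivy, Sam, Tess, Xiu}
… ∩ ⟦that Bob met⟧ = {Dan, Hal, Ivy, Sam, Tess, Xiu} ∩ {Dan, Hal, Ivy, Rae, Sam, Tess} = {Dan, Hal, Ivy, Sam, Tess}
… ∩ ⟦under Rae⟧ = {Dan, Hal, Ivy, Sam, Tess} ∩ {Dan, Hal, Rae, Sam, Tess, Xiu} = {Dan, Hal, Sam, Tess}
… ∩ ⟦near Bob⟧ = {Dan, Hal, Sam, Tess} ∩ {Dan, Hal, Ivy, Rae, Xiu} = {Dan, Hal}
⟦runner that Bob met under Rae near Bob⟧ = {Dan, Hal}, so the cardinality is 2.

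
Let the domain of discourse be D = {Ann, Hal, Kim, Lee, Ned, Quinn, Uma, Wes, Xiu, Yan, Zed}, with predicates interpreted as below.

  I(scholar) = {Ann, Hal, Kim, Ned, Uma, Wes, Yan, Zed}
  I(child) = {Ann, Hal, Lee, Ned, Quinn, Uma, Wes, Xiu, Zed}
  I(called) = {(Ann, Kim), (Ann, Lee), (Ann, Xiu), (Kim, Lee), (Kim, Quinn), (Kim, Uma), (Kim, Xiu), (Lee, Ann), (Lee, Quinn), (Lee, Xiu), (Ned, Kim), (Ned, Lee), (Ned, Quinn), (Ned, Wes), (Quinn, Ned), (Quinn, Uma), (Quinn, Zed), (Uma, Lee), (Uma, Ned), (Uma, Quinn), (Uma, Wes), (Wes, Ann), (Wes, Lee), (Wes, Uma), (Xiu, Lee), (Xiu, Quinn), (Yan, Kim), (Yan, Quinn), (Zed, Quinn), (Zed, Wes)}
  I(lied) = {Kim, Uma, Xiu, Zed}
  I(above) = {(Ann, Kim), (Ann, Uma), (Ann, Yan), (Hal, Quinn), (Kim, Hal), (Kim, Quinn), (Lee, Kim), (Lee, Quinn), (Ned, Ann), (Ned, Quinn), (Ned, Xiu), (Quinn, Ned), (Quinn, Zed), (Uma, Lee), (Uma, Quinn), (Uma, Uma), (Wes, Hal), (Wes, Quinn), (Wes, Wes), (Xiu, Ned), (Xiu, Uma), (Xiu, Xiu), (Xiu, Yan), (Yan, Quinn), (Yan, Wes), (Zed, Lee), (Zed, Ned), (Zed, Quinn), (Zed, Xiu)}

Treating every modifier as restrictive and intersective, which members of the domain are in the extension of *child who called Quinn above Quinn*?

{Lee, Ned, Uma, Zed}

⟦who called Quinn⟧ = {x : ⟨x, Quinn⟩ ∈ ⟦called⟧} = {Kim, Lee, Ned, Uma, Xiu, Yan, Zed}
⟦above Quinn⟧ = {x : ⟨x, Quinn⟩ ∈ ⟦above⟧} = {Hal, Kim, Lee, Ned, Uma, Wes, Yan, Zed}
⟦child⟧ = {Ann, Hal, Lee, Ned, Quinn, Uma, Wes, Xiu, Zed}
… ∩ ⟦who called Quinn⟧ = {Ann, Hal, Lee, Ned, Quinn, Uma, Wes, Xiu, Zed} ∩ {Kim, Lee, Ned, Uma, Xiu, Yan, Zed} = {Lee, Ned, Uma, Xiu, Zed}
… ∩ ⟦above Quinn⟧ = {Lee, Ned, Uma, Xiu, Zed} ∩ {Hal, Kim, Lee, Ned, Uma, Wes, Yan, Zed} = {Lee, Ned, Uma, Zed}
So ⟦child who called Quinn above Quinn⟧ = {Lee, Ned, Uma, Zed}.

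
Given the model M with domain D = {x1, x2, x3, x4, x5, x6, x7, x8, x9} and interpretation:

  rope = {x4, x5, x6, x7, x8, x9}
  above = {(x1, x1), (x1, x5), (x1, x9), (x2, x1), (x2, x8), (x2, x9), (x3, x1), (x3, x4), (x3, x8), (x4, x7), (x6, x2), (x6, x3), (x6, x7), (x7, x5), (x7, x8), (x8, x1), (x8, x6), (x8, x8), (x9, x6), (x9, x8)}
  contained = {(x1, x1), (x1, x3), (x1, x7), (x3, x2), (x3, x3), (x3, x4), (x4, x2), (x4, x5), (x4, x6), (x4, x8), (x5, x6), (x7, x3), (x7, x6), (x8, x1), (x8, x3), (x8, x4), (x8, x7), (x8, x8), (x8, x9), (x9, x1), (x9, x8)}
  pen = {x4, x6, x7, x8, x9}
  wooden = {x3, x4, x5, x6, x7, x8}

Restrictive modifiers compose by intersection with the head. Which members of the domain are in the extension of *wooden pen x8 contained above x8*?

⟦x8 contained⟧ = {x : ⟨x8, x⟩ ∈ ⟦contained⟧} = {x1, x3, x4, x7, x8, x9}
⟦above x8⟧ = {x : ⟨x, x8⟩ ∈ ⟦above⟧} = {x2, x3, x7, x8, x9}
⟦pen⟧ = {x4, x6, x7, x8, x9}
… ∩ ⟦x8 contained⟧ = {x4, x6, x7, x8, x9} ∩ {x1, x3, x4, x7, x8, x9} = {x4, x7, x8, x9}
… ∩ ⟦above x8⟧ = {x4, x7, x8, x9} ∩ {x2, x3, x7, x8, x9} = {x7, x8, x9}
… ∩ ⟦wooden⟧ = {x7, x8, x9} ∩ {x3, x4, x5, x6, x7, x8} = {x7, x8}
So ⟦wooden pen x8 contained above x8⟧ = {x7, x8}.

{x7, x8}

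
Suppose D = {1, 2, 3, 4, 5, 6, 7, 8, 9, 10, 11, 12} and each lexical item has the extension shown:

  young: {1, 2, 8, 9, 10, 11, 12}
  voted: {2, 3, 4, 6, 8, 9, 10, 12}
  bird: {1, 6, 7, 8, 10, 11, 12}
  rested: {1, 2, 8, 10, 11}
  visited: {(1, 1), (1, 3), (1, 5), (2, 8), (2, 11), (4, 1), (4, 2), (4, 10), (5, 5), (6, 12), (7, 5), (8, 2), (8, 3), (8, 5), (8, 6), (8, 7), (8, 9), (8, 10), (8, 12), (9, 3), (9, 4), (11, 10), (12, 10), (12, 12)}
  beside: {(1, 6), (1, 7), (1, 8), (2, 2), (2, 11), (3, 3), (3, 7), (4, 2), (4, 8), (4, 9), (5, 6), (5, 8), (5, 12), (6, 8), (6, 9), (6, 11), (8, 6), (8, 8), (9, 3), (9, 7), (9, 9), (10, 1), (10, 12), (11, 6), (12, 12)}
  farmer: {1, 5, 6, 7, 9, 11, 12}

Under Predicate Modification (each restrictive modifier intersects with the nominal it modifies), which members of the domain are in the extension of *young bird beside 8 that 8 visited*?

⟦beside 8⟧ = {x : ⟨x, 8⟩ ∈ ⟦beside⟧} = {1, 4, 5, 6, 8}
⟦that 8 visited⟧ = {x : ⟨8, x⟩ ∈ ⟦visited⟧} = {2, 3, 5, 6, 7, 9, 10, 12}
⟦bird⟧ = {1, 6, 7, 8, 10, 11, 12}
… ∩ ⟦beside 8⟧ = {1, 6, 7, 8, 10, 11, 12} ∩ {1, 4, 5, 6, 8} = {1, 6, 8}
… ∩ ⟦that 8 visited⟧ = {1, 6, 8} ∩ {2, 3, 5, 6, 7, 9, 10, 12} = {6}
… ∩ ⟦young⟧ = {6} ∩ {1, 2, 8, 9, 10, 11, 12} = ∅
So ⟦young bird beside 8 that 8 visited⟧ = {}.

{}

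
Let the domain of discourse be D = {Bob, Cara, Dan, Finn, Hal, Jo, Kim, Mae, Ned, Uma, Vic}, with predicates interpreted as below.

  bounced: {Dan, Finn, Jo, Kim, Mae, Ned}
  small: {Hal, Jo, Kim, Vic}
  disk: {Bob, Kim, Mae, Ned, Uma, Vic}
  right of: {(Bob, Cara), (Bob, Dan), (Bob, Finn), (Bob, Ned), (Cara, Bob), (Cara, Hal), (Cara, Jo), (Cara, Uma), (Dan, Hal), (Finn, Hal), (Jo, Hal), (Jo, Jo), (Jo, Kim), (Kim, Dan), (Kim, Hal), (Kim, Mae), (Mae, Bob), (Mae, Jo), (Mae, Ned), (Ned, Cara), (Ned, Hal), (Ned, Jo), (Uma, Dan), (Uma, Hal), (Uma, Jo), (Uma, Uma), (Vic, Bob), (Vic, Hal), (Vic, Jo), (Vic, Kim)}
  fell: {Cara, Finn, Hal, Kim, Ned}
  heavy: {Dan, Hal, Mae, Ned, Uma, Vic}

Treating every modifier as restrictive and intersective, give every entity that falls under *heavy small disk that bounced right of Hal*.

∅

⟦that bounced⟧ = ⟦bounced⟧ = {Dan, Finn, Jo, Kim, Mae, Ned}
⟦right of Hal⟧ = {x : ⟨x, Hal⟩ ∈ ⟦right of⟧} = {Cara, Dan, Finn, Jo, Kim, Ned, Uma, Vic}
⟦disk⟧ = {Bob, Kim, Mae, Ned, Uma, Vic}
… ∩ ⟦that bounced⟧ = {Bob, Kim, Mae, Ned, Uma, Vic} ∩ {Dan, Finn, Jo, Kim, Mae, Ned} = {Kim, Mae, Ned}
… ∩ ⟦right of Hal⟧ = {Kim, Mae, Ned} ∩ {Cara, Dan, Finn, Jo, Kim, Ned, Uma, Vic} = {Kim, Ned}
… ∩ ⟦heavy⟧ = {Kim, Ned} ∩ {Dan, Hal, Mae, Ned, Uma, Vic} = {Ned}
… ∩ ⟦small⟧ = {Ned} ∩ {Hal, Jo, Kim, Vic} = ∅
So ⟦heavy small disk that bounced right of Hal⟧ = ∅.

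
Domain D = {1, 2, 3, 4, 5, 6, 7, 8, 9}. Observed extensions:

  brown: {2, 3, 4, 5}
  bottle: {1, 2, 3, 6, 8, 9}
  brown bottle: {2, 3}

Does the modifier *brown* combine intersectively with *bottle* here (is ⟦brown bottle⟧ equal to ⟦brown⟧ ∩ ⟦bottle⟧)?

yes

⟦brown⟧ ∩ ⟦bottle⟧ = {2, 3, 4, 5} ∩ {1, 2, 3, 6, 8, 9} = {2, 3}
Observed ⟦brown bottle⟧ = {2, 3}.
These coincide, so the modifier is intersective here.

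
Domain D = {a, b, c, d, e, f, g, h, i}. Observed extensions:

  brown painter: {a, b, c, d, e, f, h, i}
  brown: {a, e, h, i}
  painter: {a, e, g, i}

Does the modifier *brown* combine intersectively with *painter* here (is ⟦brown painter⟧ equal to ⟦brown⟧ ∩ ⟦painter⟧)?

⟦brown⟧ ∩ ⟦painter⟧ = {a, e, h, i} ∩ {a, e, g, i} = {a, e, i}
Observed ⟦brown painter⟧ = {a, b, c, d, e, f, h, i}.
These differ, so the modifier is not intersective in this model.

no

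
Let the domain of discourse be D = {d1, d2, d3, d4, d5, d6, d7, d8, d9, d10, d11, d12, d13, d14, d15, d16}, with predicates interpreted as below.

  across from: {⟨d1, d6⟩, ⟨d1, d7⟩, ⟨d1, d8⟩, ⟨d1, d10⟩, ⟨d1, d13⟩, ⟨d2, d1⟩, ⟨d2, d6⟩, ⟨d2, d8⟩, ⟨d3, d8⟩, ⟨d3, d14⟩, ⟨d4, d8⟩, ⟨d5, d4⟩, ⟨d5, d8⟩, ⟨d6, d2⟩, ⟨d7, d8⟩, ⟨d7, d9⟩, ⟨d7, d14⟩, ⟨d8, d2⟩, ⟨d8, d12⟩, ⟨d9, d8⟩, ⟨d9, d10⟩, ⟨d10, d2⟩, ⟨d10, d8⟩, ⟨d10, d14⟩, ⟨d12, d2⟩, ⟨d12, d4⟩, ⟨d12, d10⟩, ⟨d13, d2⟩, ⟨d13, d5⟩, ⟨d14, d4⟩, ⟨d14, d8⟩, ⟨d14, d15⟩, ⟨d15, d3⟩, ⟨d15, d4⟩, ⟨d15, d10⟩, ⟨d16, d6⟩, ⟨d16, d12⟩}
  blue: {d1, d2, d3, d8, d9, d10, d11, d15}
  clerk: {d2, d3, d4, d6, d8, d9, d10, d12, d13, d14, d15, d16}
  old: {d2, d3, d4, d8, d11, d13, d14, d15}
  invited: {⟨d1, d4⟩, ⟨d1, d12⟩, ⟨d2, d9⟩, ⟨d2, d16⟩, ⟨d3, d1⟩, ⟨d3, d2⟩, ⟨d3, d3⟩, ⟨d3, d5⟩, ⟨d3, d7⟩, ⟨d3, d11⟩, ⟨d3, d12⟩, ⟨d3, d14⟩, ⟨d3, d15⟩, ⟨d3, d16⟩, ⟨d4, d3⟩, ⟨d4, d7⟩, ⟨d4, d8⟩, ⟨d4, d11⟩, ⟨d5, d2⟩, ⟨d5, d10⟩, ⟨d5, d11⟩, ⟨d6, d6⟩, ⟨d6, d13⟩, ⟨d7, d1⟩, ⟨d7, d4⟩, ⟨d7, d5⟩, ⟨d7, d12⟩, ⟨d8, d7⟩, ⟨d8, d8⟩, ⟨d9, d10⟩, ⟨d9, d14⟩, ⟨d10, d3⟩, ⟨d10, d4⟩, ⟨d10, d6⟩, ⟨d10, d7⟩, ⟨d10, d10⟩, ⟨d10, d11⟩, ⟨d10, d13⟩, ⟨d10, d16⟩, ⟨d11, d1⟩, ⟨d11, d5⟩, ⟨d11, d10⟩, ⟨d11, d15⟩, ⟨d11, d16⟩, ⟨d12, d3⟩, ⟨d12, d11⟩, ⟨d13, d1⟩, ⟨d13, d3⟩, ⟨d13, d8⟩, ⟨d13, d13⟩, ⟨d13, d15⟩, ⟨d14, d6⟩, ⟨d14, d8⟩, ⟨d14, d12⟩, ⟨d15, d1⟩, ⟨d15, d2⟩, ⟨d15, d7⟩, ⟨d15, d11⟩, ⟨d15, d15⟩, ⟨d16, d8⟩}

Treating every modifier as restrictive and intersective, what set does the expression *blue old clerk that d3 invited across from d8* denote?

{d2, d3}

⟦that d3 invited⟧ = {x : ⟨d3, x⟩ ∈ ⟦invited⟧} = {d1, d2, d3, d5, d7, d11, d12, d14, d15, d16}
⟦across from d8⟧ = {x : ⟨x, d8⟩ ∈ ⟦across from⟧} = {d1, d2, d3, d4, d5, d7, d9, d10, d14}
⟦clerk⟧ = {d2, d3, d4, d6, d8, d9, d10, d12, d13, d14, d15, d16}
… ∩ ⟦that d3 invited⟧ = {d2, d3, d4, d6, d8, d9, d10, d12, d13, d14, d15, d16} ∩ {d1, d2, d3, d5, d7, d11, d12, d14, d15, d16} = {d2, d3, d12, d14, d15, d16}
… ∩ ⟦across from d8⟧ = {d2, d3, d12, d14, d15, d16} ∩ {d1, d2, d3, d4, d5, d7, d9, d10, d14} = {d2, d3, d14}
… ∩ ⟦blue⟧ = {d2, d3, d14} ∩ {d1, d2, d3, d8, d9, d10, d11, d15} = {d2, d3}
… ∩ ⟦old⟧ = {d2, d3} ∩ {d2, d3, d4, d8, d11, d13, d14, d15} = {d2, d3}
So ⟦blue old clerk that d3 invited across from d8⟧ = {d2, d3}.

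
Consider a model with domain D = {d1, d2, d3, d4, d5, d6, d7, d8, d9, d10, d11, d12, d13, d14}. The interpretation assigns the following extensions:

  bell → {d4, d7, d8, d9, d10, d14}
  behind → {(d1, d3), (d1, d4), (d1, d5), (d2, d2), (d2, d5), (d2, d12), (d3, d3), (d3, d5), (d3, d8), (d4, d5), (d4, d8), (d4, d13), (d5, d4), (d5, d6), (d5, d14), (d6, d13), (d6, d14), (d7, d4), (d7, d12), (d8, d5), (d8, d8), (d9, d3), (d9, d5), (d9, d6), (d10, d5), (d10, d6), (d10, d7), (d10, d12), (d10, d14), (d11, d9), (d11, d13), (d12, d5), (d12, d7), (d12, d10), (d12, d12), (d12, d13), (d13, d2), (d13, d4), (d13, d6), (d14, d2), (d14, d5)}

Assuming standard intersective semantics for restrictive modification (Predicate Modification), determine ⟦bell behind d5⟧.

{d4, d8, d9, d10, d14}

⟦behind d5⟧ = {x : ⟨x, d5⟩ ∈ ⟦behind⟧} = {d1, d2, d3, d4, d8, d9, d10, d12, d14}
⟦bell⟧ = {d4, d7, d8, d9, d10, d14}
… ∩ ⟦behind d5⟧ = {d4, d7, d8, d9, d10, d14} ∩ {d1, d2, d3, d4, d8, d9, d10, d12, d14} = {d4, d8, d9, d10, d14}
So ⟦bell behind d5⟧ = {d4, d8, d9, d10, d14}.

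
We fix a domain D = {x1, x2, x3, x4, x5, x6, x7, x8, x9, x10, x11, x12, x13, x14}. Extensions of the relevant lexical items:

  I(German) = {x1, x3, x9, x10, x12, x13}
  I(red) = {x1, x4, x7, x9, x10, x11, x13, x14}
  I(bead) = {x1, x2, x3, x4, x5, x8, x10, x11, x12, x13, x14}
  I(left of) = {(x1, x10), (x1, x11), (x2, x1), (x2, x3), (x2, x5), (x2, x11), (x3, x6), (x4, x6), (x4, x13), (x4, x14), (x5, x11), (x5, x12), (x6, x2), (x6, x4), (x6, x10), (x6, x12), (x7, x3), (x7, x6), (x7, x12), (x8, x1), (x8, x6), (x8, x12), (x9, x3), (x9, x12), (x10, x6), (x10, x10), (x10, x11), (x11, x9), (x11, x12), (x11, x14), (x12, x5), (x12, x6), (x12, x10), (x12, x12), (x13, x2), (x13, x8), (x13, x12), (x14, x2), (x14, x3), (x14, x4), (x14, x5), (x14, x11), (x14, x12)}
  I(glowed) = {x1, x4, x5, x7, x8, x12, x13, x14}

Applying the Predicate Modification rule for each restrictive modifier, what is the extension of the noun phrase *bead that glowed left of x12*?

{x5, x8, x12, x13, x14}

⟦that glowed⟧ = ⟦glowed⟧ = {x1, x4, x5, x7, x8, x12, x13, x14}
⟦left of x12⟧ = {x : ⟨x, x12⟩ ∈ ⟦left of⟧} = {x5, x6, x7, x8, x9, x11, x12, x13, x14}
⟦bead⟧ = {x1, x2, x3, x4, x5, x8, x10, x11, x12, x13, x14}
… ∩ ⟦that glowed⟧ = {x1, x2, x3, x4, x5, x8, x10, x11, x12, x13, x14} ∩ {x1, x4, x5, x7, x8, x12, x13, x14} = {x1, x4, x5, x8, x12, x13, x14}
… ∩ ⟦left of x12⟧ = {x1, x4, x5, x8, x12, x13, x14} ∩ {x5, x6, x7, x8, x9, x11, x12, x13, x14} = {x5, x8, x12, x13, x14}
So ⟦bead that glowed left of x12⟧ = {x5, x8, x12, x13, x14}.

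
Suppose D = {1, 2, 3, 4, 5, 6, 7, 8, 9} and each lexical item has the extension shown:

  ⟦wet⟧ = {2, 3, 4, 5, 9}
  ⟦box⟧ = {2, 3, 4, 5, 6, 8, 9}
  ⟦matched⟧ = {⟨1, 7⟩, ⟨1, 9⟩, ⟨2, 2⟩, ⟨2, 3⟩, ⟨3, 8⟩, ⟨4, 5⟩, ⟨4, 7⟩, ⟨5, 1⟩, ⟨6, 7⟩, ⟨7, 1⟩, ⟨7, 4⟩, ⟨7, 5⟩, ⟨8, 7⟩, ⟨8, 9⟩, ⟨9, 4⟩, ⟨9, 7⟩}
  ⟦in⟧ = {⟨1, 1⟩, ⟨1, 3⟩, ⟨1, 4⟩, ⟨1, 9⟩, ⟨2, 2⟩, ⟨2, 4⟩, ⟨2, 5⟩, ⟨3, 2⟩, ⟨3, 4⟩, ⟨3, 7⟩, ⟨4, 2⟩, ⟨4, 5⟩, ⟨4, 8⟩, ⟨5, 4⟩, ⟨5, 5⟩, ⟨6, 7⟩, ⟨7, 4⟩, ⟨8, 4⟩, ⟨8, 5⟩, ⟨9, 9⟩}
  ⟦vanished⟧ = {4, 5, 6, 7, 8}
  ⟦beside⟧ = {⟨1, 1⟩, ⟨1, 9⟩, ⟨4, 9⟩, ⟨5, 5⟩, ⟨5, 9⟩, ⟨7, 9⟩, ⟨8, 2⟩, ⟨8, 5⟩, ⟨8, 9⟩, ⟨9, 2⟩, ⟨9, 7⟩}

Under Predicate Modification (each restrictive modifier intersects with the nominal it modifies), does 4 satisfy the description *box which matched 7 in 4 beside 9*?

⟦which matched 7⟧ = {x : ⟨x, 7⟩ ∈ ⟦matched⟧} = {1, 4, 6, 8, 9}
⟦in 4⟧ = {x : ⟨x, 4⟩ ∈ ⟦in⟧} = {1, 2, 3, 5, 7, 8}
⟦beside 9⟧ = {x : ⟨x, 9⟩ ∈ ⟦beside⟧} = {1, 4, 5, 7, 8}
⟦box⟧ = {2, 3, 4, 5, 6, 8, 9}
… ∩ ⟦which matched 7⟧ = {2, 3, 4, 5, 6, 8, 9} ∩ {1, 4, 6, 8, 9} = {4, 6, 8, 9}
… ∩ ⟦in 4⟧ = {4, 6, 8, 9} ∩ {1, 2, 3, 5, 7, 8} = {8}
… ∩ ⟦beside 9⟧ = {8} ∩ {1, 4, 5, 7, 8} = {8}
⟦box which matched 7 in 4 beside 9⟧ = {8}; 4 ∉ this set.

no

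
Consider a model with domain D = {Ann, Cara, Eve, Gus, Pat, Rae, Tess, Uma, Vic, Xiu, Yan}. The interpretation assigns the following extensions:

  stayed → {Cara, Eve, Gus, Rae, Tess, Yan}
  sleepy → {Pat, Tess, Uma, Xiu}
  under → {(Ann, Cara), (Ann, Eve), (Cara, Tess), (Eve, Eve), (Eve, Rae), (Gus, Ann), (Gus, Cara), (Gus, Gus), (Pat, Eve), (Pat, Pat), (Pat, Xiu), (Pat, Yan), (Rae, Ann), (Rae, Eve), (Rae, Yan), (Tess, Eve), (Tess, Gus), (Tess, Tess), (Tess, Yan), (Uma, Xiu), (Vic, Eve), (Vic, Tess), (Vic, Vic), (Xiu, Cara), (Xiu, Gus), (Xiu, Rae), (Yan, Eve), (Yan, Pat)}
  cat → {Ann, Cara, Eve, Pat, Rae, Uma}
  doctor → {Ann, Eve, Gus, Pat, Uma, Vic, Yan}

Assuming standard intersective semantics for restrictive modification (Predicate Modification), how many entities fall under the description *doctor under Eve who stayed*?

2

⟦under Eve⟧ = {x : ⟨x, Eve⟩ ∈ ⟦under⟧} = {Ann, Eve, Pat, Rae, Tess, Vic, Yan}
⟦who stayed⟧ = ⟦stayed⟧ = {Cara, Eve, Gus, Rae, Tess, Yan}
⟦doctor⟧ = {Ann, Eve, Gus, Pat, Uma, Vic, Yan}
… ∩ ⟦under Eve⟧ = {Ann, Eve, Gus, Pat, Uma, Vic, Yan} ∩ {Ann, Eve, Pat, Rae, Tess, Vic, Yan} = {Ann, Eve, Pat, Vic, Yan}
… ∩ ⟦who stayed⟧ = {Ann, Eve, Pat, Vic, Yan} ∩ {Cara, Eve, Gus, Rae, Tess, Yan} = {Eve, Yan}
⟦doctor under Eve who stayed⟧ = {Eve, Yan}, so the cardinality is 2.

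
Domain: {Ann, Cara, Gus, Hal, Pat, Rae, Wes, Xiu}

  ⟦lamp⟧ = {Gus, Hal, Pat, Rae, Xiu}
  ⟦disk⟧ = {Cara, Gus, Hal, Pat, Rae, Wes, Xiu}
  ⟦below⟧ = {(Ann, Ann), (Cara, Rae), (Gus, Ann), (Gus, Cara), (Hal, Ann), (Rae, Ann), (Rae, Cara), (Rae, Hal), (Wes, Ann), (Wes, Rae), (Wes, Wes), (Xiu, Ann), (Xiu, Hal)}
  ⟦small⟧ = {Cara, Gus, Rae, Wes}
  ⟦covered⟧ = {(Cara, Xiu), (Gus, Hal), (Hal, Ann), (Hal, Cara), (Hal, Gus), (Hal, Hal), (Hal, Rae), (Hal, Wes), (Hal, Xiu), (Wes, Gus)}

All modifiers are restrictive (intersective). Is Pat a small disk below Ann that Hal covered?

no

⟦below Ann⟧ = {x : ⟨x, Ann⟩ ∈ ⟦below⟧} = {Ann, Gus, Hal, Rae, Wes, Xiu}
⟦that Hal covered⟧ = {x : ⟨Hal, x⟩ ∈ ⟦covered⟧} = {Ann, Cara, Gus, Hal, Rae, Wes, Xiu}
⟦disk⟧ = {Cara, Gus, Hal, Pat, Rae, Wes, Xiu}
… ∩ ⟦below Ann⟧ = {Cara, Gus, Hal, Pat, Rae, Wes, Xiu} ∩ {Ann, Gus, Hal, Rae, Wes, Xiu} = {Gus, Hal, Rae, Wes, Xiu}
… ∩ ⟦that Hal covered⟧ = {Gus, Hal, Rae, Wes, Xiu} ∩ {Ann, Cara, Gus, Hal, Rae, Wes, Xiu} = {Gus, Hal, Rae, Wes, Xiu}
… ∩ ⟦small⟧ = {Gus, Hal, Rae, Wes, Xiu} ∩ {Cara, Gus, Rae, Wes} = {Gus, Rae, Wes}
⟦small disk below Ann that Hal covered⟧ = {Gus, Rae, Wes}; Pat ∉ this set.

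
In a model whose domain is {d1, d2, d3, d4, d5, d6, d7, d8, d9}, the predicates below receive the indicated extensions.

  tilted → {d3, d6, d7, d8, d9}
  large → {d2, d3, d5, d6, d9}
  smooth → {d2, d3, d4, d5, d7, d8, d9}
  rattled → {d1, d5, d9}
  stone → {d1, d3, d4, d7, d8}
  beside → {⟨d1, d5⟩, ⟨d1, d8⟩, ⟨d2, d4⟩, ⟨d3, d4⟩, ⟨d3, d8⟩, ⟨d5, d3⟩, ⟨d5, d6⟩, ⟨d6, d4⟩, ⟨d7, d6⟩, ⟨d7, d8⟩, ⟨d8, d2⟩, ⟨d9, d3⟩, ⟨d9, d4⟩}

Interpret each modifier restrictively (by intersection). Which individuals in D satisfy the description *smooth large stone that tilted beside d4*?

{d3}

⟦that tilted⟧ = ⟦tilted⟧ = {d3, d6, d7, d8, d9}
⟦beside d4⟧ = {x : ⟨x, d4⟩ ∈ ⟦beside⟧} = {d2, d3, d6, d9}
⟦stone⟧ = {d1, d3, d4, d7, d8}
… ∩ ⟦that tilted⟧ = {d1, d3, d4, d7, d8} ∩ {d3, d6, d7, d8, d9} = {d3, d7, d8}
… ∩ ⟦beside d4⟧ = {d3, d7, d8} ∩ {d2, d3, d6, d9} = {d3}
… ∩ ⟦smooth⟧ = {d3} ∩ {d2, d3, d4, d5, d7, d8, d9} = {d3}
… ∩ ⟦large⟧ = {d3} ∩ {d2, d3, d5, d6, d9} = {d3}
So ⟦smooth large stone that tilted beside d4⟧ = {d3}.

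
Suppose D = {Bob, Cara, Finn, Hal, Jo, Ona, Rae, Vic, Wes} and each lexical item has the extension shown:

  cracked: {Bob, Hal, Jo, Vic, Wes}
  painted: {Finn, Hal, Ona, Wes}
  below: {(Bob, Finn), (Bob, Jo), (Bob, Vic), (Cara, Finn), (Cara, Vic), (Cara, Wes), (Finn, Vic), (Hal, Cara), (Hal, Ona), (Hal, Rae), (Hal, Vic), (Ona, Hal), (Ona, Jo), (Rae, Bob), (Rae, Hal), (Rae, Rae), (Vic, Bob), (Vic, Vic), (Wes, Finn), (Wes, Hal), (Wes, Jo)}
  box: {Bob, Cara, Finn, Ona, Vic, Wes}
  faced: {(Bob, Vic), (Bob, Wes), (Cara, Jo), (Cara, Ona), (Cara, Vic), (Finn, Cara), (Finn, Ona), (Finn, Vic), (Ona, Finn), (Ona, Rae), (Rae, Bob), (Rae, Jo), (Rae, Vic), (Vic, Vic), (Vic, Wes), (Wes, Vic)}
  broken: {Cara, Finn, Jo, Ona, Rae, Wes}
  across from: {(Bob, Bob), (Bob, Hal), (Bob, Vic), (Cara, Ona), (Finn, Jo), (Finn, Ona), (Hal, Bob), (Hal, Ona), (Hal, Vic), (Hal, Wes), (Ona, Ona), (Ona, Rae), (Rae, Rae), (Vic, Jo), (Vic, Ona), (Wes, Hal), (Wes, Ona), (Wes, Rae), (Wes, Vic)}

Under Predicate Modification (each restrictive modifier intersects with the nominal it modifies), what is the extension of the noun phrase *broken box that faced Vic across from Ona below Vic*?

⟦that faced Vic⟧ = {x : ⟨x, Vic⟩ ∈ ⟦faced⟧} = {Bob, Cara, Finn, Rae, Vic, Wes}
⟦across from Ona⟧ = {x : ⟨x, Ona⟩ ∈ ⟦across from⟧} = {Cara, Finn, Hal, Ona, Vic, Wes}
⟦below Vic⟧ = {x : ⟨x, Vic⟩ ∈ ⟦below⟧} = {Bob, Cara, Finn, Hal, Vic}
⟦box⟧ = {Bob, Cara, Finn, Ona, Vic, Wes}
… ∩ ⟦that faced Vic⟧ = {Bob, Cara, Finn, Ona, Vic, Wes} ∩ {Bob, Cara, Finn, Rae, Vic, Wes} = {Bob, Cara, Finn, Vic, Wes}
… ∩ ⟦across from Ona⟧ = {Bob, Cara, Finn, Vic, Wes} ∩ {Cara, Finn, Hal, Ona, Vic, Wes} = {Cara, Finn, Vic, Wes}
… ∩ ⟦below Vic⟧ = {Cara, Finn, Vic, Wes} ∩ {Bob, Cara, Finn, Hal, Vic} = {Cara, Finn, Vic}
… ∩ ⟦broken⟧ = {Cara, Finn, Vic} ∩ {Cara, Finn, Jo, Ona, Rae, Wes} = {Cara, Finn}
So ⟦broken box that faced Vic across from Ona below Vic⟧ = {Cara, Finn}.

{Cara, Finn}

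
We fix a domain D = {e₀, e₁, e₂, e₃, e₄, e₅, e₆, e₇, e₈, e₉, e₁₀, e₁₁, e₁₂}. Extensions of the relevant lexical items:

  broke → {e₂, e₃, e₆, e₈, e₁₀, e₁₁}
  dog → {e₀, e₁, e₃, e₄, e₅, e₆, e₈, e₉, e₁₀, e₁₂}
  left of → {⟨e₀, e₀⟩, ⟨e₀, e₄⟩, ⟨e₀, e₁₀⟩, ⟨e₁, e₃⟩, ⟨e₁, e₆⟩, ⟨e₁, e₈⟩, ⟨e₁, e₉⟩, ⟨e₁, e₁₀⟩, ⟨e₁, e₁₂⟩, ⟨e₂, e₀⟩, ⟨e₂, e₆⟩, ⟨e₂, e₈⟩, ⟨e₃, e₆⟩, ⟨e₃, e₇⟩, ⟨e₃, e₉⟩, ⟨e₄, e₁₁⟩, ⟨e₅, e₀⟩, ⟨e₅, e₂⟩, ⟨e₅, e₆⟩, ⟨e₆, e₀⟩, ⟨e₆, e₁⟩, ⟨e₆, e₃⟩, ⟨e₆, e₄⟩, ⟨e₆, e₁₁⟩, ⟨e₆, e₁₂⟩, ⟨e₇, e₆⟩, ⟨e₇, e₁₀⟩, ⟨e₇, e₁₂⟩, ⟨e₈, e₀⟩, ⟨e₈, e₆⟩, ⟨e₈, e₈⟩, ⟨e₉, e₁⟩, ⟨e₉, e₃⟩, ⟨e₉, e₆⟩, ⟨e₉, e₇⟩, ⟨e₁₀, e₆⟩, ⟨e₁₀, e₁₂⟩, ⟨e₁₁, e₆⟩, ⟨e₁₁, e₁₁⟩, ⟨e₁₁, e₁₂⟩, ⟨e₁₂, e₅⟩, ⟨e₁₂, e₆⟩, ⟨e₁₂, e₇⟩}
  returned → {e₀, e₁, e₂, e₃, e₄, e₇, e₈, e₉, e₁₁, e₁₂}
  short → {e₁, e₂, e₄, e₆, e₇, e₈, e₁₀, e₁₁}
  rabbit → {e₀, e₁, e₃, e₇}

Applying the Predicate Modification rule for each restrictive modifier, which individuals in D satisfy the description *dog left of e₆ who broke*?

⟦left of e₆⟧ = {x : ⟨x, e₆⟩ ∈ ⟦left of⟧} = {e₁, e₂, e₃, e₅, e₇, e₈, e₉, e₁₀, e₁₁, e₁₂}
⟦who broke⟧ = ⟦broke⟧ = {e₂, e₃, e₆, e₈, e₁₀, e₁₁}
⟦dog⟧ = {e₀, e₁, e₃, e₄, e₅, e₆, e₈, e₉, e₁₀, e₁₂}
… ∩ ⟦left of e₆⟧ = {e₀, e₁, e₃, e₄, e₅, e₆, e₈, e₉, e₁₀, e₁₂} ∩ {e₁, e₂, e₃, e₅, e₇, e₈, e₉, e₁₀, e₁₁, e₁₂} = {e₁, e₃, e₅, e₈, e₉, e₁₀, e₁₂}
… ∩ ⟦who broke⟧ = {e₁, e₃, e₅, e₈, e₉, e₁₀, e₁₂} ∩ {e₂, e₃, e₆, e₈, e₁₀, e₁₁} = {e₃, e₈, e₁₀}
So ⟦dog left of e₆ who broke⟧ = {e₃, e₈, e₁₀}.

{e₃, e₈, e₁₀}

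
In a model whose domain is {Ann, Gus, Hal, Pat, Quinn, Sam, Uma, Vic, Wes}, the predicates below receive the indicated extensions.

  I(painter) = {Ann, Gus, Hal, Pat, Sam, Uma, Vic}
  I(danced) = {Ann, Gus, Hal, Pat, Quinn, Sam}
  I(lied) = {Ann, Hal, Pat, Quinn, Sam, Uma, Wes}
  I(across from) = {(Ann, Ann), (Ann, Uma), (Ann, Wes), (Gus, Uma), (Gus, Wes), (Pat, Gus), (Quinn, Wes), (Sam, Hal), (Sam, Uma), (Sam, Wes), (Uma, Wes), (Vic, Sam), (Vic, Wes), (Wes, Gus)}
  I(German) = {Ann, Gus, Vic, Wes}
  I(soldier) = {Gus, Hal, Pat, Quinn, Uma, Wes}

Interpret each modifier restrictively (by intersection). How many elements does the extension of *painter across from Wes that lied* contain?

3

⟦across from Wes⟧ = {x : ⟨x, Wes⟩ ∈ ⟦across from⟧} = {Ann, Gus, Quinn, Sam, Uma, Vic}
⟦that lied⟧ = ⟦lied⟧ = {Ann, Hal, Pat, Quinn, Sam, Uma, Wes}
⟦painter⟧ = {Ann, Gus, Hal, Pat, Sam, Uma, Vic}
… ∩ ⟦across from Wes⟧ = {Ann, Gus, Hal, Pat, Sam, Uma, Vic} ∩ {Ann, Gus, Quinn, Sam, Uma, Vic} = {Ann, Gus, Sam, Uma, Vic}
… ∩ ⟦that lied⟧ = {Ann, Gus, Sam, Uma, Vic} ∩ {Ann, Hal, Pat, Quinn, Sam, Uma, Wes} = {Ann, Sam, Uma}
⟦painter across from Wes that lied⟧ = {Ann, Sam, Uma}, so the cardinality is 3.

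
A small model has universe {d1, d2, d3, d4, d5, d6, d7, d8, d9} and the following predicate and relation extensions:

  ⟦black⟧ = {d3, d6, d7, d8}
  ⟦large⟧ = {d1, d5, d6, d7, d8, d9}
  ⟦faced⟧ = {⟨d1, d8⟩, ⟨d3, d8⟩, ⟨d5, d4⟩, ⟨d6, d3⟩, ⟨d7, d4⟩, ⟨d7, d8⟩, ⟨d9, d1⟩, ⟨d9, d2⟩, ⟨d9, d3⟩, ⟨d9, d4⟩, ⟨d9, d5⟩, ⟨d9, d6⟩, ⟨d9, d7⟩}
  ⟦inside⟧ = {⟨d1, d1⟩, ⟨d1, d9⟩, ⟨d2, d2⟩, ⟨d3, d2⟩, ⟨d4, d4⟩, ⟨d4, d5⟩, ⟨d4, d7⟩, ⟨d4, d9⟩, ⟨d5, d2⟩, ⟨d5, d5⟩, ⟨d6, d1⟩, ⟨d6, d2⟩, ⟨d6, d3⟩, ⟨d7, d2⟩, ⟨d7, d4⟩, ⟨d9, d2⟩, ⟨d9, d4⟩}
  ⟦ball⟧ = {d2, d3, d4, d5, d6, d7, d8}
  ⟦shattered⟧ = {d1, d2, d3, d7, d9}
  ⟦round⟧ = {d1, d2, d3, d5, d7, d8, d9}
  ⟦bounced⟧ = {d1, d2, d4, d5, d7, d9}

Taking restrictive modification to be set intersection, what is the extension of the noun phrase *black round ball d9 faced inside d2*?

⟦d9 faced⟧ = {x : ⟨d9, x⟩ ∈ ⟦faced⟧} = {d1, d2, d3, d4, d5, d6, d7}
⟦inside d2⟧ = {x : ⟨x, d2⟩ ∈ ⟦inside⟧} = {d2, d3, d5, d6, d7, d9}
⟦ball⟧ = {d2, d3, d4, d5, d6, d7, d8}
… ∩ ⟦d9 faced⟧ = {d2, d3, d4, d5, d6, d7, d8} ∩ {d1, d2, d3, d4, d5, d6, d7} = {d2, d3, d4, d5, d6, d7}
… ∩ ⟦inside d2⟧ = {d2, d3, d4, d5, d6, d7} ∩ {d2, d3, d5, d6, d7, d9} = {d2, d3, d5, d6, d7}
… ∩ ⟦black⟧ = {d2, d3, d5, d6, d7} ∩ {d3, d6, d7, d8} = {d3, d6, d7}
… ∩ ⟦round⟧ = {d3, d6, d7} ∩ {d1, d2, d3, d5, d7, d8, d9} = {d3, d7}
So ⟦black round ball d9 faced inside d2⟧ = {d3, d7}.

{d3, d7}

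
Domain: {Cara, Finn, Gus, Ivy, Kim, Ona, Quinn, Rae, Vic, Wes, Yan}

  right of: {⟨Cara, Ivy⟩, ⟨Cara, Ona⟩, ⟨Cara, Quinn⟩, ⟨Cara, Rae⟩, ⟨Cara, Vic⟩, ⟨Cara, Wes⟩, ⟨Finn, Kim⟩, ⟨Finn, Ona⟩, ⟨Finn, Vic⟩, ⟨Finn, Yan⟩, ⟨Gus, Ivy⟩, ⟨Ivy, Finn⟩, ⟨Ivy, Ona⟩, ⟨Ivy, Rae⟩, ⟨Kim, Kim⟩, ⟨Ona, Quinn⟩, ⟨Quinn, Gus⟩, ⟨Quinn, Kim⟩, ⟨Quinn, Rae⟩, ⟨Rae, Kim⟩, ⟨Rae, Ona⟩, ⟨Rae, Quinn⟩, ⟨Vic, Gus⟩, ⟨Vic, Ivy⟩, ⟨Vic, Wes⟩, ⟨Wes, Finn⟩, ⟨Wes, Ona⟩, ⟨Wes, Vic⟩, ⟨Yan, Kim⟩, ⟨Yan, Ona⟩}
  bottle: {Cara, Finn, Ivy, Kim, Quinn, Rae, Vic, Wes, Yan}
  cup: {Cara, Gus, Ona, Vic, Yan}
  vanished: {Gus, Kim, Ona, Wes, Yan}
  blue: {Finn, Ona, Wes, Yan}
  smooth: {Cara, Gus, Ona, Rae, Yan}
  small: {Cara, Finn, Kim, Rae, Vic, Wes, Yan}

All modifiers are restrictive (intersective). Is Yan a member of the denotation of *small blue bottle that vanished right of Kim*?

⟦that vanished⟧ = ⟦vanished⟧ = {Gus, Kim, Ona, Wes, Yan}
⟦right of Kim⟧ = {x : ⟨x, Kim⟩ ∈ ⟦right of⟧} = {Finn, Kim, Quinn, Rae, Yan}
⟦bottle⟧ = {Cara, Finn, Ivy, Kim, Quinn, Rae, Vic, Wes, Yan}
… ∩ ⟦that vanished⟧ = {Cara, Finn, Ivy, Kim, Quinn, Rae, Vic, Wes, Yan} ∩ {Gus, Kim, Ona, Wes, Yan} = {Kim, Wes, Yan}
… ∩ ⟦right of Kim⟧ = {Kim, Wes, Yan} ∩ {Finn, Kim, Quinn, Rae, Yan} = {Kim, Yan}
… ∩ ⟦small⟧ = {Kim, Yan} ∩ {Cara, Finn, Kim, Rae, Vic, Wes, Yan} = {Kim, Yan}
… ∩ ⟦blue⟧ = {Kim, Yan} ∩ {Finn, Ona, Wes, Yan} = {Yan}
⟦small blue bottle that vanished right of Kim⟧ = {Yan}; Yan ∈ this set.

yes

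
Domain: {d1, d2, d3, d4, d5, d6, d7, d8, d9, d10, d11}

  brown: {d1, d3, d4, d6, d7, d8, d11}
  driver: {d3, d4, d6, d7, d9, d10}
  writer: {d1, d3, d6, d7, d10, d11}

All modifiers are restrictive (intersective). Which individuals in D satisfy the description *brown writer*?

⟦writer⟧ = {d1, d3, d6, d7, d10, d11}
… ∩ ⟦brown⟧ = {d1, d3, d6, d7, d10, d11} ∩ {d1, d3, d4, d6, d7, d8, d11} = {d1, d3, d6, d7, d11}
So ⟦brown writer⟧ = {d1, d3, d6, d7, d11}.

{d1, d3, d6, d7, d11}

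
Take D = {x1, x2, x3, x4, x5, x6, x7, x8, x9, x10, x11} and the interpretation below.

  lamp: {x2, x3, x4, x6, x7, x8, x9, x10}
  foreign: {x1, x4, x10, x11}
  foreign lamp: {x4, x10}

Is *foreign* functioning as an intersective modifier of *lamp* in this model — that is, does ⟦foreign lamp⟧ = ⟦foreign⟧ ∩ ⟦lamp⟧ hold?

yes

⟦foreign⟧ ∩ ⟦lamp⟧ = {x1, x4, x10, x11} ∩ {x2, x3, x4, x6, x7, x8, x9, x10} = {x4, x10}
Observed ⟦foreign lamp⟧ = {x4, x10}.
These coincide, so the modifier is intersective here.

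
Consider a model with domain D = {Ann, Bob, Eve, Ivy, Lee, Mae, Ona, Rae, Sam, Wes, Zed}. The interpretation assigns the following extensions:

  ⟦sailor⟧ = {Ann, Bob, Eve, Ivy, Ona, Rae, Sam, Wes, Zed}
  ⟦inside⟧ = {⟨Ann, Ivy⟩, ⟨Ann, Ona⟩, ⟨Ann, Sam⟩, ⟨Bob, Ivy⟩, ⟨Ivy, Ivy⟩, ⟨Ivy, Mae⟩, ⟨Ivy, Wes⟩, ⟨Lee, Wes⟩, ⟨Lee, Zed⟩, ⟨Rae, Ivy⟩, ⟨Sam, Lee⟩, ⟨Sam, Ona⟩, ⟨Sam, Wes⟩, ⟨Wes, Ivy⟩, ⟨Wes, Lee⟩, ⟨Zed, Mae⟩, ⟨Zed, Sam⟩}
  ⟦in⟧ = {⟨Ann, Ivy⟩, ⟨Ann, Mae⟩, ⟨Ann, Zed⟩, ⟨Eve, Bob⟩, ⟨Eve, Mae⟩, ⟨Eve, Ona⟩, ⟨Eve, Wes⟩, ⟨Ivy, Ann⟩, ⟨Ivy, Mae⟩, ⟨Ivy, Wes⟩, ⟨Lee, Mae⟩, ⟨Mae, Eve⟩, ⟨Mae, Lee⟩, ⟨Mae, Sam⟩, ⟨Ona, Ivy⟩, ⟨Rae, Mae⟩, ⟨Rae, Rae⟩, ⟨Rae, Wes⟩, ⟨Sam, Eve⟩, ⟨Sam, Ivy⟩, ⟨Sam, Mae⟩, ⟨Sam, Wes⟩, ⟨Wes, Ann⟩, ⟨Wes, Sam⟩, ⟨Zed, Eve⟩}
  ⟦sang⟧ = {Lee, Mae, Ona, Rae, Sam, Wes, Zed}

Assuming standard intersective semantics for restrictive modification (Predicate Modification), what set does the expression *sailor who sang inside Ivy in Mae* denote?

⟦who sang⟧ = ⟦sang⟧ = {Lee, Mae, Ona, Rae, Sam, Wes, Zed}
⟦inside Ivy⟧ = {x : ⟨x, Ivy⟩ ∈ ⟦inside⟧} = {Ann, Bob, Ivy, Rae, Wes}
⟦in Mae⟧ = {x : ⟨x, Mae⟩ ∈ ⟦in⟧} = {Ann, Eve, Ivy, Lee, Rae, Sam}
⟦sailor⟧ = {Ann, Bob, Eve, Ivy, Ona, Rae, Sam, Wes, Zed}
… ∩ ⟦who sang⟧ = {Ann, Bob, Eve, Ivy, Ona, Rae, Sam, Wes, Zed} ∩ {Lee, Mae, Ona, Rae, Sam, Wes, Zed} = {Ona, Rae, Sam, Wes, Zed}
… ∩ ⟦inside Ivy⟧ = {Ona, Rae, Sam, Wes, Zed} ∩ {Ann, Bob, Ivy, Rae, Wes} = {Rae, Wes}
… ∩ ⟦in Mae⟧ = {Rae, Wes} ∩ {Ann, Eve, Ivy, Lee, Rae, Sam} = {Rae}
So ⟦sailor who sang inside Ivy in Mae⟧ = {Rae}.

{Rae}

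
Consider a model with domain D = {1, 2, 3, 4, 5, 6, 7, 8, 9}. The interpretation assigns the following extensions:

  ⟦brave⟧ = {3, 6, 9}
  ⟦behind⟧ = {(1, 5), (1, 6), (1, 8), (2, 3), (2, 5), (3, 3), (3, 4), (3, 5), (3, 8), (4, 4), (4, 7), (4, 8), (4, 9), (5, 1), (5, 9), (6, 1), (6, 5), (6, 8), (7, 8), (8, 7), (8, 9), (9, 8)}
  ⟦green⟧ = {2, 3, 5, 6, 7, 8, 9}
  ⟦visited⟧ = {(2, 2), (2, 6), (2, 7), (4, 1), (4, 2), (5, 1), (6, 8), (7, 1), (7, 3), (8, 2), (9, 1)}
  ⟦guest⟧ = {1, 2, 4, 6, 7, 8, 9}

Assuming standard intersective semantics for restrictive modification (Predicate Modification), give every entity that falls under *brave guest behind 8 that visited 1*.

{9}

⟦behind 8⟧ = {x : ⟨x, 8⟩ ∈ ⟦behind⟧} = {1, 3, 4, 6, 7, 9}
⟦that visited 1⟧ = {x : ⟨x, 1⟩ ∈ ⟦visited⟧} = {4, 5, 7, 9}
⟦guest⟧ = {1, 2, 4, 6, 7, 8, 9}
… ∩ ⟦behind 8⟧ = {1, 2, 4, 6, 7, 8, 9} ∩ {1, 3, 4, 6, 7, 9} = {1, 4, 6, 7, 9}
… ∩ ⟦that visited 1⟧ = {1, 4, 6, 7, 9} ∩ {4, 5, 7, 9} = {4, 7, 9}
… ∩ ⟦brave⟧ = {4, 7, 9} ∩ {3, 6, 9} = {9}
So ⟦brave guest behind 8 that visited 1⟧ = {9}.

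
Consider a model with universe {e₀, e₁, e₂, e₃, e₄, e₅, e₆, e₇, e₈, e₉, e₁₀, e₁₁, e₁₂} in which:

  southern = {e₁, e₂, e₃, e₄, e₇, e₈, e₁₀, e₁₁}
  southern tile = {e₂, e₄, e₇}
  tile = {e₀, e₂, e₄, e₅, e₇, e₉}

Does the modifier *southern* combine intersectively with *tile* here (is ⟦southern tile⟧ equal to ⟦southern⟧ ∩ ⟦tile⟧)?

yes

⟦southern⟧ ∩ ⟦tile⟧ = {e₁, e₂, e₃, e₄, e₇, e₈, e₁₀, e₁₁} ∩ {e₀, e₂, e₄, e₅, e₇, e₉} = {e₂, e₄, e₇}
Observed ⟦southern tile⟧ = {e₂, e₄, e₇}.
These coincide, so the modifier is intersective here.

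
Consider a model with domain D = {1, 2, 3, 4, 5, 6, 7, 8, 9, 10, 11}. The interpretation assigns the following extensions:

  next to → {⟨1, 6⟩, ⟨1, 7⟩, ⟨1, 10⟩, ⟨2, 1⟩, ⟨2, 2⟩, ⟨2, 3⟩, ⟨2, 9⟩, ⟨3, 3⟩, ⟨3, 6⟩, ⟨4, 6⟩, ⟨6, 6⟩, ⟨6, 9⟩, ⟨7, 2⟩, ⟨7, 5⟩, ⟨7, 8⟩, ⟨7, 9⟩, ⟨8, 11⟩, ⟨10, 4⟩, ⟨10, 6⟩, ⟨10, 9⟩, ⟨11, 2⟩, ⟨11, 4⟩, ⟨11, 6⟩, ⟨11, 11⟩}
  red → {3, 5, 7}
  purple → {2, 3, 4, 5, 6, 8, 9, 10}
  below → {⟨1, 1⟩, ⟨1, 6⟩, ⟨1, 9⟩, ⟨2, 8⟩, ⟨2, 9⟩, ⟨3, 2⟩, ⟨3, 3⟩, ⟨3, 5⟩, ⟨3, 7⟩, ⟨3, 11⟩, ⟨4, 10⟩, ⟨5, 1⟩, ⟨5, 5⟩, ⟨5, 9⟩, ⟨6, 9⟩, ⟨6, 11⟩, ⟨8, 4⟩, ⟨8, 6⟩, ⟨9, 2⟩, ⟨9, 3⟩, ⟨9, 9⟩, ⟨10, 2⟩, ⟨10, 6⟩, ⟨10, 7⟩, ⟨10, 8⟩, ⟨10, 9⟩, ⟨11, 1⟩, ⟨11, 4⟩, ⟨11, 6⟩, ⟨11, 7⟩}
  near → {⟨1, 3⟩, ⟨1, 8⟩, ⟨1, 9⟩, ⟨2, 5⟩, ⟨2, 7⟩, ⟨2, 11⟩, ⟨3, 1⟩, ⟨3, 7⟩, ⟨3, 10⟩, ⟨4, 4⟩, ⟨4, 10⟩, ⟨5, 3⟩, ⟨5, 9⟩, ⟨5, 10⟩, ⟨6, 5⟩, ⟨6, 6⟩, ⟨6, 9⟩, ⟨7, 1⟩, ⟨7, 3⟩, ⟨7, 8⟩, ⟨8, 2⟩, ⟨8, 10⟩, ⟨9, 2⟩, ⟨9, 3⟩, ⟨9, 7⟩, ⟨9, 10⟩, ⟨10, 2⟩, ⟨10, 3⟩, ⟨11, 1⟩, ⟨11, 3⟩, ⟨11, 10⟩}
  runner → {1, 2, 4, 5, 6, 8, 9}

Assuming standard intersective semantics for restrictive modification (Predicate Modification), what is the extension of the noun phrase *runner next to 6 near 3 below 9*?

⟦next to 6⟧ = {x : ⟨x, 6⟩ ∈ ⟦next to⟧} = {1, 3, 4, 6, 10, 11}
⟦near 3⟧ = {x : ⟨x, 3⟩ ∈ ⟦near⟧} = {1, 5, 7, 9, 10, 11}
⟦below 9⟧ = {x : ⟨x, 9⟩ ∈ ⟦below⟧} = {1, 2, 5, 6, 9, 10}
⟦runner⟧ = {1, 2, 4, 5, 6, 8, 9}
… ∩ ⟦next to 6⟧ = {1, 2, 4, 5, 6, 8, 9} ∩ {1, 3, 4, 6, 10, 11} = {1, 4, 6}
… ∩ ⟦near 3⟧ = {1, 4, 6} ∩ {1, 5, 7, 9, 10, 11} = {1}
… ∩ ⟦below 9⟧ = {1} ∩ {1, 2, 5, 6, 9, 10} = {1}
So ⟦runner next to 6 near 3 below 9⟧ = {1}.

{1}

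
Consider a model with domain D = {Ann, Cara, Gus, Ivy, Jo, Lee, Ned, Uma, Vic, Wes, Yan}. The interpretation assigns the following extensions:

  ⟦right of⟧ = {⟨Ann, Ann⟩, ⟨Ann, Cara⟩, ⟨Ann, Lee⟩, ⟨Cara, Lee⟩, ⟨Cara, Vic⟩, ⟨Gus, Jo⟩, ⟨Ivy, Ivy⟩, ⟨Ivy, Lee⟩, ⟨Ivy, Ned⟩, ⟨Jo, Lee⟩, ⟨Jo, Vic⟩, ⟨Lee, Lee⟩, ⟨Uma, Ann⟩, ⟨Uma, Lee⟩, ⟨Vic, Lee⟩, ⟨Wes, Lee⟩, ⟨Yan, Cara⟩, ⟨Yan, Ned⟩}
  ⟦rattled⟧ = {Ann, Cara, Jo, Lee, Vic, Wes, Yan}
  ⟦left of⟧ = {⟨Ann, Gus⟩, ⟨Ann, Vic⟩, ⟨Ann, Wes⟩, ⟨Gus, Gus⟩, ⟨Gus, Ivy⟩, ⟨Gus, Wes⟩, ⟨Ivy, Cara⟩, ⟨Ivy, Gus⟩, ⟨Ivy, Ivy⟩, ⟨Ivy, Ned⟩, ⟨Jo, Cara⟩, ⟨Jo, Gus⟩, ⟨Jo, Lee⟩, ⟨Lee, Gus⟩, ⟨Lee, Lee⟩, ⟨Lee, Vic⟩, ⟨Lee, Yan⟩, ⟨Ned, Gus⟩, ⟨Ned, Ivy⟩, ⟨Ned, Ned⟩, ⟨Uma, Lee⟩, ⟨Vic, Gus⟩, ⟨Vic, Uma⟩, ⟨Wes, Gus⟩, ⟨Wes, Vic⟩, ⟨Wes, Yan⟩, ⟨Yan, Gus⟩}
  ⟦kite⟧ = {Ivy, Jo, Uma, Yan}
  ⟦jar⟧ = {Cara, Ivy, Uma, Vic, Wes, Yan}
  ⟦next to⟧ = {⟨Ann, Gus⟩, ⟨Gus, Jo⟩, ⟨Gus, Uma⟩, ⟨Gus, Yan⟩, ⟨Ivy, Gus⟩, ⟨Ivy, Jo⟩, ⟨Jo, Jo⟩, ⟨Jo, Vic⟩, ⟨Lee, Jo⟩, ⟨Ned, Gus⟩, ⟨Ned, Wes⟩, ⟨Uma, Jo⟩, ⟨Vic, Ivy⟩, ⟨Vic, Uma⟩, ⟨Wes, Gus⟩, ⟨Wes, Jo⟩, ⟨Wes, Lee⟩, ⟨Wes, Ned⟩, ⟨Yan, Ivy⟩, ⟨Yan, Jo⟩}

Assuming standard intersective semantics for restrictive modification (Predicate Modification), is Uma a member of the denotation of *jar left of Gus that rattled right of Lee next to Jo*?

no

⟦left of Gus⟧ = {x : ⟨x, Gus⟩ ∈ ⟦left of⟧} = {Ann, Gus, Ivy, Jo, Lee, Ned, Vic, Wes, Yan}
⟦that rattled⟧ = ⟦rattled⟧ = {Ann, Cara, Jo, Lee, Vic, Wes, Yan}
⟦right of Lee⟧ = {x : ⟨x, Lee⟩ ∈ ⟦right of⟧} = {Ann, Cara, Ivy, Jo, Lee, Uma, Vic, Wes}
⟦next to Jo⟧ = {x : ⟨x, Jo⟩ ∈ ⟦next to⟧} = {Gus, Ivy, Jo, Lee, Uma, Wes, Yan}
⟦jar⟧ = {Cara, Ivy, Uma, Vic, Wes, Yan}
… ∩ ⟦left of Gus⟧ = {Cara, Ivy, Uma, Vic, Wes, Yan} ∩ {Ann, Gus, Ivy, Jo, Lee, Ned, Vic, Wes, Yan} = {Ivy, Vic, Wes, Yan}
… ∩ ⟦that rattled⟧ = {Ivy, Vic, Wes, Yan} ∩ {Ann, Cara, Jo, Lee, Vic, Wes, Yan} = {Vic, Wes, Yan}
… ∩ ⟦right of Lee⟧ = {Vic, Wes, Yan} ∩ {Ann, Cara, Ivy, Jo, Lee, Uma, Vic, Wes} = {Vic, Wes}
… ∩ ⟦next to Jo⟧ = {Vic, Wes} ∩ {Gus, Ivy, Jo, Lee, Uma, Wes, Yan} = {Wes}
⟦jar left of Gus that rattled right of Lee next to Jo⟧ = {Wes}; Uma ∉ this set.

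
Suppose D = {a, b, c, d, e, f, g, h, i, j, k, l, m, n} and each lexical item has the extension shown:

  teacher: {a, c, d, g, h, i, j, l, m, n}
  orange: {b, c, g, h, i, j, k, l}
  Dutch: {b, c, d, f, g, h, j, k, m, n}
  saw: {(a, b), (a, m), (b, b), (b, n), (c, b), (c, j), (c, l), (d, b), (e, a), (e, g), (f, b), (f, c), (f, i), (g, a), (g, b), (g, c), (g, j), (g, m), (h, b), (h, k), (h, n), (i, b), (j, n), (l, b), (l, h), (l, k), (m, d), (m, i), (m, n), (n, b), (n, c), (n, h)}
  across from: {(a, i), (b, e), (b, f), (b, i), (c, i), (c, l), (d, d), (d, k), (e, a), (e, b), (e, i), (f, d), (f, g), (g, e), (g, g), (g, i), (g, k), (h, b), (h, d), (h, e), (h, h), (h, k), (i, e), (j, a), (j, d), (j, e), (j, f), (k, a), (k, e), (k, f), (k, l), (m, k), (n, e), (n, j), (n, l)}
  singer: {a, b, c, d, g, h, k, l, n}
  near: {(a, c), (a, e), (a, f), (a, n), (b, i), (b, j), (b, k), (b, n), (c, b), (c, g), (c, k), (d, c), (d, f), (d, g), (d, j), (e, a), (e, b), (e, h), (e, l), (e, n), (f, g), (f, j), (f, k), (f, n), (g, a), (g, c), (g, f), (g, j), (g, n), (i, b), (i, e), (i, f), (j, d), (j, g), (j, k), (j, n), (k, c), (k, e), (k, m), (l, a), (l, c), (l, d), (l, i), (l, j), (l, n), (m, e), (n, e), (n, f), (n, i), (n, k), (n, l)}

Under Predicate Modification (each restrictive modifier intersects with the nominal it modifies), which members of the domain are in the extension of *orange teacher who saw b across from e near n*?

⟦who saw b⟧ = {x : ⟨x, b⟩ ∈ ⟦saw⟧} = {a, b, c, d, f, g, h, i, l, n}
⟦across from e⟧ = {x : ⟨x, e⟩ ∈ ⟦across from⟧} = {b, g, h, i, j, k, n}
⟦near n⟧ = {x : ⟨x, n⟩ ∈ ⟦near⟧} = {a, b, e, f, g, j, l}
⟦teacher⟧ = {a, c, d, g, h, i, j, l, m, n}
… ∩ ⟦who saw b⟧ = {a, c, d, g, h, i, j, l, m, n} ∩ {a, b, c, d, f, g, h, i, l, n} = {a, c, d, g, h, i, l, n}
… ∩ ⟦across from e⟧ = {a, c, d, g, h, i, l, n} ∩ {b, g, h, i, j, k, n} = {g, h, i, n}
… ∩ ⟦near n⟧ = {g, h, i, n} ∩ {a, b, e, f, g, j, l} = {g}
… ∩ ⟦orange⟧ = {g} ∩ {b, c, g, h, i, j, k, l} = {g}
So ⟦orange teacher who saw b across from e near n⟧ = {g}.

{g}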